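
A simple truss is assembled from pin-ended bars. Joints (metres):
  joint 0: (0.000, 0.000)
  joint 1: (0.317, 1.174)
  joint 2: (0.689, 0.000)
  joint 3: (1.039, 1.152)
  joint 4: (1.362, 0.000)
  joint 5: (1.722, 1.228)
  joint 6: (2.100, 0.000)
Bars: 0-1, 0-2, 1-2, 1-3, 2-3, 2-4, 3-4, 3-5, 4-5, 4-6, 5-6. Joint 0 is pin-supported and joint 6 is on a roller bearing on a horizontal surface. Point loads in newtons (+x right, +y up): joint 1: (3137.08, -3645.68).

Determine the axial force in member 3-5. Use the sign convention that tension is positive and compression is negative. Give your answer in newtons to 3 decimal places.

N=7 nodes, M=11 members, R=3 reactions → 2N=14, M+R=14
member 0 (0-1): L=1.2160, (cx,cy)=(0.2607,0.9654)
member 1 (0-2): L=0.6890, (cx,cy)=(1.0000,0.0000)
member 2 (1-2): L=1.2315, (cx,cy)=(0.3021,-0.9533)
member 3 (1-3): L=0.7223, (cx,cy)=(0.9995,-0.0305)
member 4 (2-3): L=1.2040, (cx,cy)=(0.2907,0.9568)
member 5 (2-4): L=0.6730, (cx,cy)=(1.0000,0.0000)
member 6 (3-4): L=1.1964, (cx,cy)=(0.2700,-0.9629)
member 7 (3-5): L=0.6872, (cx,cy)=(0.9939,0.1106)
member 8 (4-5): L=1.2797, (cx,cy)=(0.2813,0.9596)
member 9 (4-6): L=0.7380, (cx,cy)=(1.0000,0.0000)
member 10 (5-6): L=1.2849, (cx,cy)=(0.2942,-0.9557)
solve A·x = −loads:
  F[0-1] = -1389.6252 N (compression)
  F[0-2] = +3499.3291 N (tension)
  F[1-2] = -2327.6261 N (compression)
  F[1-3] = -2797.5351 N (compression)
  F[2-3] = +2319.0462 N (tension)
  F[2-4] = +2122.0932 N (tension)
  F[3-4] = -2558.3756 N (compression)
  F[3-5] = -1440.2406 N (compression)
  F[4-5] = +2567.0521 N (tension)
  F[4-6] = +709.2429 N (tension)
  F[5-6] = -2410.7899 N (compression)
  Rx@0 = -3137.0800 N
  Ry@0 = +1341.5788 N
  Ry@6 = +2304.1012 N

-1440.241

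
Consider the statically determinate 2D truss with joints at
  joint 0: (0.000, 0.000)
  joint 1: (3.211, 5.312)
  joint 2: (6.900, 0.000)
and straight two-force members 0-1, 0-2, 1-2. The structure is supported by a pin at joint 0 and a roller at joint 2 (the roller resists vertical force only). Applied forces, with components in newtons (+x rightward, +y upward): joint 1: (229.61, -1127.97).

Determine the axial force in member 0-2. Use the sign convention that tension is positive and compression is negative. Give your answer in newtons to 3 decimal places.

N=3 nodes, M=3 members, R=3 reactions → 2N=6, M+R=6
member 0 (0-1): L=6.2071, (cx,cy)=(0.5173,0.8558)
member 1 (0-2): L=6.9000, (cx,cy)=(1.0000,0.0000)
member 2 (1-2): L=6.4673, (cx,cy)=(0.5704,-0.8214)
solve A·x = −loads:
  F[0-1] = -498.1193 N (compression)
  F[0-2] = +487.2933 N (tension)
  F[1-2] = -854.2899 N (compression)
  Rx@0 = -229.6100 N
  Ry@0 = +426.2888 N
  Ry@2 = +701.6812 N

487.293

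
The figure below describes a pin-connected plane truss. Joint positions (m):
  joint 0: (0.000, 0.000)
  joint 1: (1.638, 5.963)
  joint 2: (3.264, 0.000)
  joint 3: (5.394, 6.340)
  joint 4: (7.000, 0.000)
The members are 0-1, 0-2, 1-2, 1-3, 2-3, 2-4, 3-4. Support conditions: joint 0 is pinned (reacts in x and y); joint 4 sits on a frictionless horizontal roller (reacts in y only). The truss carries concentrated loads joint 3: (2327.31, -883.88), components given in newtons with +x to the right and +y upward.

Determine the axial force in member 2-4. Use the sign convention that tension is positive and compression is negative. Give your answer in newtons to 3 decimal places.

706.481

N=5 nodes, M=7 members, R=3 reactions → 2N=10, M+R=10
member 0 (0-1): L=6.1839, (cx,cy)=(0.2649,0.9643)
member 1 (0-2): L=3.2640, (cx,cy)=(1.0000,0.0000)
member 2 (1-2): L=6.1807, (cx,cy)=(0.2631,-0.9648)
member 3 (1-3): L=3.7749, (cx,cy)=(0.9950,0.0999)
member 4 (2-3): L=6.6882, (cx,cy)=(0.3185,0.9479)
member 5 (2-4): L=3.7360, (cx,cy)=(1.0000,0.0000)
member 6 (3-4): L=6.5402, (cx,cy)=(0.2456,-0.9694)
solve A·x = −loads:
  F[0-1] = +1975.6596 N (tension)
  F[0-2] = +1803.9931 N (tension)
  F[1-2] = -1869.0475 N (compression)
  F[1-3] = +1020.1192 N (tension)
  F[2-3] = +1902.2549 N (tension)
  F[2-4] = +706.4806 N (tension)
  F[3-4] = -2877.0596 N (compression)
  Rx@0 = -2327.3100 N
  Ry@0 = -1905.0906 N
  Ry@4 = +2788.9706 N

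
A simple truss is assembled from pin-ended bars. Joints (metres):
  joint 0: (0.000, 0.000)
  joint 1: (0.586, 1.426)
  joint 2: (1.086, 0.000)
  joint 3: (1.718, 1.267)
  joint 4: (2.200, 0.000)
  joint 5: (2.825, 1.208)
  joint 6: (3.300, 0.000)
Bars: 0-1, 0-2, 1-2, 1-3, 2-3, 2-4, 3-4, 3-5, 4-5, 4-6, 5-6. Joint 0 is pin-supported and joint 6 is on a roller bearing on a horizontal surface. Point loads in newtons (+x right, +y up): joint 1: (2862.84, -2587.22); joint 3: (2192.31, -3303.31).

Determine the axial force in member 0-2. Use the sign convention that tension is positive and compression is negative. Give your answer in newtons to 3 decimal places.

N=7 nodes, M=11 members, R=3 reactions → 2N=14, M+R=14
member 0 (0-1): L=1.5417, (cx,cy)=(0.3801,0.9249)
member 1 (0-2): L=1.0860, (cx,cy)=(1.0000,0.0000)
member 2 (1-2): L=1.5111, (cx,cy)=(0.3309,-0.9437)
member 3 (1-3): L=1.1431, (cx,cy)=(0.9903,-0.1391)
member 4 (2-3): L=1.4159, (cx,cy)=(0.4464,0.8949)
member 5 (2-4): L=1.1140, (cx,cy)=(1.0000,0.0000)
member 6 (3-4): L=1.3556, (cx,cy)=(0.3556,-0.9347)
member 7 (3-5): L=1.1086, (cx,cy)=(0.9986,-0.0532)
member 8 (4-5): L=1.3601, (cx,cy)=(0.4595,0.8882)
member 9 (4-6): L=1.1000, (cx,cy)=(1.0000,0.0000)
member 10 (5-6): L=1.2980, (cx,cy)=(0.3659,-0.9306)
solve A·x = −loads:
  F[0-1] = -1765.0438 N (compression)
  F[0-2] = +5726.0383 N (tension)
  F[1-2] = -510.8170 N (compression)
  F[1-3] = -3397.7374 N (compression)
  F[2-3] = +538.6866 N (tension)
  F[2-4] = +5316.5674 N (tension)
  F[3-4] = -4340.5025 N (compression)
  F[3-5] = -3778.5883 N (compression)
  F[4-5] = +4567.6782 N (tension)
  F[4-6] = +1674.2802 N (tension)
  F[5-6] = -4575.3063 N (compression)
  Rx@0 = -5055.1500 N
  Ry@0 = +1632.5712 N
  Ry@6 = +4257.9588 N

5726.038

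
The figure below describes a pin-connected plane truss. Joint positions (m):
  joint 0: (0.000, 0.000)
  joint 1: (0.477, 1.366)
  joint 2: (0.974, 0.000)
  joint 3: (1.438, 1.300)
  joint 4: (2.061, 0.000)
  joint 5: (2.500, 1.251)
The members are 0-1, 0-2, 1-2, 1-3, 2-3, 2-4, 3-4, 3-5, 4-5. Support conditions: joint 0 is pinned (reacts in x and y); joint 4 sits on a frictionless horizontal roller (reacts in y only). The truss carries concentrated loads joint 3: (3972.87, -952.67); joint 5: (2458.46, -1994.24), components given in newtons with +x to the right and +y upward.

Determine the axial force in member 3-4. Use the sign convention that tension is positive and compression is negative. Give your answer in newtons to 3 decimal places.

-5800.733

N=6 nodes, M=9 members, R=3 reactions → 2N=12, M+R=12
member 0 (0-1): L=1.4469, (cx,cy)=(0.3297,0.9441)
member 1 (0-2): L=0.9740, (cx,cy)=(1.0000,0.0000)
member 2 (1-2): L=1.4536, (cx,cy)=(0.3419,-0.9397)
member 3 (1-3): L=0.9633, (cx,cy)=(0.9976,-0.0685)
member 4 (2-3): L=1.3803, (cx,cy)=(0.3362,0.9418)
member 5 (2-4): L=1.0870, (cx,cy)=(1.0000,0.0000)
member 6 (3-4): L=1.4416, (cx,cy)=(0.4322,-0.9018)
member 7 (3-5): L=1.0631, (cx,cy)=(0.9989,-0.0461)
member 8 (4-5): L=1.3258, (cx,cy)=(0.3311,0.9436)
solve A·x = −loads:
  F[0-1] = +4379.8486 N (tension)
  F[0-2] = +4987.4119 N (tension)
  F[1-2] = -4621.1772 N (compression)
  F[1-3] = +3031.0622 N (tension)
  F[2-3] = +4610.9991 N (tension)
  F[2-4] = +1857.3906 N (tension)
  F[3-4] = -5800.7326 N (compression)
  F[3-5] = +3111.2621 N (tension)
  F[4-5] = -1961.4935 N (compression)
  Rx@0 = -6431.3300 N
  Ry@0 = -4134.9939 N
  Ry@4 = +7081.9039 N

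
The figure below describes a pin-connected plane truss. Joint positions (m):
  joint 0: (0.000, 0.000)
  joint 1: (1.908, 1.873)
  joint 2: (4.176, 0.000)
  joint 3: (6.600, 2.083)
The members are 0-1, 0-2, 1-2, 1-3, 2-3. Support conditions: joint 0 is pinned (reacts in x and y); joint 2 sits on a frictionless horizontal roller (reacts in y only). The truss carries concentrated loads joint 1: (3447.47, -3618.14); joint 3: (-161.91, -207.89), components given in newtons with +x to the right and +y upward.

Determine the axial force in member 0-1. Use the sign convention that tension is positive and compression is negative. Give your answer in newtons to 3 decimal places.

N=4 nodes, M=5 members, R=3 reactions → 2N=8, M+R=8
member 0 (0-1): L=2.6737, (cx,cy)=(0.7136,0.7005)
member 1 (0-2): L=4.1760, (cx,cy)=(1.0000,0.0000)
member 2 (1-2): L=2.9414, (cx,cy)=(0.7711,-0.6368)
member 3 (1-3): L=4.6967, (cx,cy)=(0.9990,0.0447)
member 4 (2-3): L=3.1960, (cx,cy)=(0.7584,0.6517)
solve A·x = −loads:
  F[0-1] = -540.8332 N (compression)
  F[0-2] = +3671.5103 N (tension)
  F[1-2] = -5081.1214 N (compression)
  F[1-3] = +84.4938 N (tension)
  F[2-3] = -324.7714 N (compression)
  Rx@0 = -3285.5600 N
  Ry@0 = +378.8705 N
  Ry@2 = +3447.1595 N

-540.833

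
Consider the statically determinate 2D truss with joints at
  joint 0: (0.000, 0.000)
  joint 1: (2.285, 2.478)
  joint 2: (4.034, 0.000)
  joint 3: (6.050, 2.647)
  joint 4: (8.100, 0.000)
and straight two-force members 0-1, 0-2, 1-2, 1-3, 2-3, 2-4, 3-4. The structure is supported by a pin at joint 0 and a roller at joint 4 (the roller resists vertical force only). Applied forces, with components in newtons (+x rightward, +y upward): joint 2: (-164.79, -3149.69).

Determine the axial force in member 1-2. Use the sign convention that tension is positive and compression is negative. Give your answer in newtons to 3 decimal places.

1798.152

N=5 nodes, M=7 members, R=3 reactions → 2N=10, M+R=10
member 0 (0-1): L=3.3707, (cx,cy)=(0.6779,0.7352)
member 1 (0-2): L=4.0340, (cx,cy)=(1.0000,0.0000)
member 2 (1-2): L=3.0331, (cx,cy)=(0.5766,-0.8170)
member 3 (1-3): L=3.7688, (cx,cy)=(0.9990,0.0448)
member 4 (2-3): L=3.3273, (cx,cy)=(0.6059,0.7955)
member 5 (2-4): L=4.0660, (cx,cy)=(1.0000,0.0000)
member 6 (3-4): L=3.3480, (cx,cy)=(0.6123,-0.7906)
solve A·x = −loads:
  F[0-1] = -2150.6547 N (compression)
  F[0-2] = +1293.1346 N (tension)
  F[1-2] = +1798.1516 N (tension)
  F[1-3] = -2497.3307 N (compression)
  F[2-3] = +2112.5326 N (tension)
  F[2-4] = +1214.8387 N (tension)
  F[3-4] = -1984.0394 N (compression)
  Rx@0 = +164.7900 N
  Ry@0 = +1581.0666 N
  Ry@4 = +1568.6234 N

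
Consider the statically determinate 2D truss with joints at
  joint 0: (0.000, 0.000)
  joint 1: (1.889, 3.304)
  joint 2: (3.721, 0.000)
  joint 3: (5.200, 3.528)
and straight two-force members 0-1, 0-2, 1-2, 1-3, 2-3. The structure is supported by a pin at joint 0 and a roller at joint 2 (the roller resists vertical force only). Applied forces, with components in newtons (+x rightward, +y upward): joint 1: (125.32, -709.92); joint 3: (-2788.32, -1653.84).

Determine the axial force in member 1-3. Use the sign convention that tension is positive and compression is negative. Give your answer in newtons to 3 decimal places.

-2161.081

N=4 nodes, M=5 members, R=3 reactions → 2N=8, M+R=8
member 0 (0-1): L=3.8059, (cx,cy)=(0.4963,0.8681)
member 1 (0-2): L=3.7210, (cx,cy)=(1.0000,0.0000)
member 2 (1-2): L=3.7779, (cx,cy)=(0.4849,-0.8746)
member 3 (1-3): L=3.3186, (cx,cy)=(0.9977,0.0675)
member 4 (2-3): L=3.8255, (cx,cy)=(0.3866,0.9222)
solve A·x = −loads:
  F[0-1] = -2562.5020 N (compression)
  F[0-2] = -1391.1354 N (compression)
  F[1-2] = +1565.1292 N (tension)
  F[1-3] = -2161.0813 N (compression)
  F[2-3] = -1635.1167 N (compression)
  Rx@0 = +2663.0000 N
  Ry@0 = +2224.5847 N
  Ry@2 = +139.1753 N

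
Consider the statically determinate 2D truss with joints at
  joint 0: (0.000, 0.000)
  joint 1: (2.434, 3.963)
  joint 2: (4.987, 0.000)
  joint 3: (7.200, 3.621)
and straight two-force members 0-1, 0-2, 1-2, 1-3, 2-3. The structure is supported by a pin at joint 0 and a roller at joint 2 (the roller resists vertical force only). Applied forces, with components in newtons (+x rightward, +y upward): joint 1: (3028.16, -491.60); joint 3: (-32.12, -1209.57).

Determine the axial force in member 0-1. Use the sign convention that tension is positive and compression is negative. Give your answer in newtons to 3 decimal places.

N=4 nodes, M=5 members, R=3 reactions → 2N=8, M+R=8
member 0 (0-1): L=4.6508, (cx,cy)=(0.5234,0.8521)
member 1 (0-2): L=4.9870, (cx,cy)=(1.0000,0.0000)
member 2 (1-2): L=4.7141, (cx,cy)=(0.5416,-0.8407)
member 3 (1-3): L=4.7783, (cx,cy)=(0.9974,-0.0716)
member 4 (2-3): L=4.2437, (cx,cy)=(0.5215,0.8533)
solve A·x = −loads:
  F[0-1] = +3131.1947 N (tension)
  F[0-2] = +1357.3185 N (tension)
  F[1-2] = -3816.4602 N (compression)
  F[1-3] = +679.1510 N (tension)
  F[2-3] = -1360.6103 N (compression)
  Rx@0 = -2996.0400 N
  Ry@0 = -2668.1402 N
  Ry@2 = +4369.3102 N

3131.195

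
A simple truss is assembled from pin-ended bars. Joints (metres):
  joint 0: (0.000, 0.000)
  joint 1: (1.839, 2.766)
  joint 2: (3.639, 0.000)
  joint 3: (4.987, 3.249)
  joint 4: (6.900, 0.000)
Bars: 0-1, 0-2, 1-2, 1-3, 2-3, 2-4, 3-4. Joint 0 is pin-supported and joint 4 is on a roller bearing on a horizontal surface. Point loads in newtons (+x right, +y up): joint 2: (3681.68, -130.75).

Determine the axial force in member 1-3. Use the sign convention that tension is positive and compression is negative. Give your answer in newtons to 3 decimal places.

N=5 nodes, M=7 members, R=3 reactions → 2N=10, M+R=10
member 0 (0-1): L=3.3215, (cx,cy)=(0.5537,0.8327)
member 1 (0-2): L=3.6390, (cx,cy)=(1.0000,0.0000)
member 2 (1-2): L=3.3001, (cx,cy)=(0.5454,-0.8382)
member 3 (1-3): L=3.1848, (cx,cy)=(0.9884,0.1517)
member 4 (2-3): L=3.5175, (cx,cy)=(0.3832,0.9237)
member 5 (2-4): L=3.2610, (cx,cy)=(1.0000,0.0000)
member 6 (3-4): L=3.7704, (cx,cy)=(0.5074,-0.8617)
solve A·x = −loads:
  F[0-1] = -74.2047 N (compression)
  F[0-2] = +3722.7640 N (tension)
  F[1-2] = +60.1949 N (tension)
  F[1-3] = -74.7814 N (compression)
  F[2-3] = +86.9344 N (tension)
  F[2-4] = +40.6013 N (tension)
  F[3-4] = -80.0216 N (compression)
  Rx@0 = -3681.6800 N
  Ry@0 = +61.7936 N
  Ry@4 = +68.9564 N

-74.781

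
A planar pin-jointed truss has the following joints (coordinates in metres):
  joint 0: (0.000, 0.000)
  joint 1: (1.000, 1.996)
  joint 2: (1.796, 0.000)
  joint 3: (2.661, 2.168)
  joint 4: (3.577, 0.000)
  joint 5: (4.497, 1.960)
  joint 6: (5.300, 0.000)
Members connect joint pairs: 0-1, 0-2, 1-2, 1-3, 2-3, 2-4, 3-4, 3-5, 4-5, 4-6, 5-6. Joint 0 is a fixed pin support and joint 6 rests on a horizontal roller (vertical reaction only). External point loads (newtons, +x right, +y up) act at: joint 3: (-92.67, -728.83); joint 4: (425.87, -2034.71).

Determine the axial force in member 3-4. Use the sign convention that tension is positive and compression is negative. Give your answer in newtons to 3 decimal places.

536.639

N=7 nodes, M=11 members, R=3 reactions → 2N=14, M+R=14
member 0 (0-1): L=2.2325, (cx,cy)=(0.4479,0.8941)
member 1 (0-2): L=1.7960, (cx,cy)=(1.0000,0.0000)
member 2 (1-2): L=2.1489, (cx,cy)=(0.3704,-0.9289)
member 3 (1-3): L=1.6699, (cx,cy)=(0.9947,0.1030)
member 4 (2-3): L=2.3342, (cx,cy)=(0.3706,0.9288)
member 5 (2-4): L=1.7810, (cx,cy)=(1.0000,0.0000)
member 6 (3-4): L=2.3536, (cx,cy)=(0.3892,-0.9212)
member 7 (3-5): L=1.8477, (cx,cy)=(0.9936,-0.1126)
member 8 (4-5): L=2.1652, (cx,cy)=(0.4249,0.9052)
member 9 (4-6): L=1.7230, (cx,cy)=(1.0000,0.0000)
member 10 (5-6): L=2.1181, (cx,cy)=(0.3791,-0.9254)
solve A·x = −loads:
  F[0-1] = -1188.1441 N (compression)
  F[0-2] = +865.4056 N (tension)
  F[1-2] = +1041.3054 N (tension)
  F[1-3] = -922.8423 N (compression)
  F[2-3] = -1041.3727 N (compression)
  F[2-4] = +1637.0437 N (tension)
  F[3-4] = +536.6387 N (tension)
  F[3-5] = -1429.1153 N (compression)
  F[4-5] = +1701.6348 N (tension)
  F[4-6] = +696.9949 N (tension)
  F[5-6] = -1838.4993 N (compression)
  Rx@0 = -333.2000 N
  Ry@0 = +1062.2823 N
  Ry@6 = +1701.2577 N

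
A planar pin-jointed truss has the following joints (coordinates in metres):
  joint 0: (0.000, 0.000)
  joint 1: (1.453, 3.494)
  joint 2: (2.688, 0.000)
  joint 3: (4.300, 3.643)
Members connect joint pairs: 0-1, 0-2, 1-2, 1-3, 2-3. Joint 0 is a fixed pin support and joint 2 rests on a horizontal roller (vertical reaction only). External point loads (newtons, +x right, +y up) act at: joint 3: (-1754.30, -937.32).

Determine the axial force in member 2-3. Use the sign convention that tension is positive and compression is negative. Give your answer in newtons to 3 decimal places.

-946.504

N=4 nodes, M=5 members, R=3 reactions → 2N=8, M+R=8
member 0 (0-1): L=3.7841, (cx,cy)=(0.3840,0.9233)
member 1 (0-2): L=2.6880, (cx,cy)=(1.0000,0.0000)
member 2 (1-2): L=3.7058, (cx,cy)=(0.3333,-0.9428)
member 3 (1-3): L=2.8509, (cx,cy)=(0.9986,0.0523)
member 4 (2-3): L=3.9837, (cx,cy)=(0.4046,0.9145)
solve A·x = −loads:
  F[0-1] = -1966.1820 N (compression)
  F[0-2] = -999.3307 N (compression)
  F[1-2] = +1849.4115 N (tension)
  F[1-3] = -1373.1765 N (compression)
  F[2-3] = -946.5037 N (compression)
  Rx@0 = +1754.3000 N
  Ry@0 = +1815.4595 N
  Ry@2 = -878.1395 N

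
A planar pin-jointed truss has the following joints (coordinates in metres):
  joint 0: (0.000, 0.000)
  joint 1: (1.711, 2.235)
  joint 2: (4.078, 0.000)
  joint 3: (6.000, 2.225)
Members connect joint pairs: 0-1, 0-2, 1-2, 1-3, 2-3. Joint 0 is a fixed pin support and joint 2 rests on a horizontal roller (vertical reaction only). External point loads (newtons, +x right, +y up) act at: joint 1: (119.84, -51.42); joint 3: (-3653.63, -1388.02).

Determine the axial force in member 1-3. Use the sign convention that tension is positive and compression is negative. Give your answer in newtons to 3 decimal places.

N=4 nodes, M=5 members, R=3 reactions → 2N=8, M+R=8
member 0 (0-1): L=2.8147, (cx,cy)=(0.6079,0.7940)
member 1 (0-2): L=4.0780, (cx,cy)=(1.0000,0.0000)
member 2 (1-2): L=3.2554, (cx,cy)=(0.7271,-0.6865)
member 3 (1-3): L=4.2890, (cx,cy)=(1.0000,-0.0023)
member 4 (2-3): L=2.9402, (cx,cy)=(0.6537,0.7568)
solve A·x = −loads:
  F[0-1] = -1641.5374 N (compression)
  F[0-2] = -2535.9454 N (compression)
  F[1-2] = +1831.9770 N (tension)
  F[1-3] = -2449.7031 N (compression)
  F[2-3] = -1841.7230 N (compression)
  Rx@0 = +3533.7900 N
  Ry@0 = +1303.4382 N
  Ry@2 = +136.0018 N

-2449.703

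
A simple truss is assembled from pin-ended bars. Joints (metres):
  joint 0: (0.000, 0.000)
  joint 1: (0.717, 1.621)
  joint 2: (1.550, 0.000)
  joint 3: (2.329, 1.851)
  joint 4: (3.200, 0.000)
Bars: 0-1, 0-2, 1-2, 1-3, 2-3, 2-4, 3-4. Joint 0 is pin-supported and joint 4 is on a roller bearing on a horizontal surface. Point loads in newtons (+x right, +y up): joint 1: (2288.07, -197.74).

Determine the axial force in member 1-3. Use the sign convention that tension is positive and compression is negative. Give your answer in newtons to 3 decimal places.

N=5 nodes, M=7 members, R=3 reactions → 2N=10, M+R=10
member 0 (0-1): L=1.7725, (cx,cy)=(0.4045,0.9145)
member 1 (0-2): L=1.5500, (cx,cy)=(1.0000,0.0000)
member 2 (1-2): L=1.8225, (cx,cy)=(0.4571,-0.8894)
member 3 (1-3): L=1.6283, (cx,cy)=(0.9900,0.1412)
member 4 (2-3): L=2.0082, (cx,cy)=(0.3879,0.9217)
member 5 (2-4): L=1.6500, (cx,cy)=(1.0000,0.0000)
member 6 (3-4): L=2.0457, (cx,cy)=(0.4258,-0.9048)
solve A·x = −loads:
  F[0-1] = +1099.5977 N (tension)
  F[0-2] = +1843.2661 N (tension)
  F[1-2] = -1536.0148 N (compression)
  F[1-3] = -1152.7684 N (compression)
  F[2-3] = +1482.2426 N (tension)
  F[2-4] = +566.2472 N (tension)
  F[3-4] = -1329.9259 N (compression)
  Rx@0 = -2288.0700 N
  Ry@0 = -1005.6166 N
  Ry@4 = +1203.3566 N

-1152.768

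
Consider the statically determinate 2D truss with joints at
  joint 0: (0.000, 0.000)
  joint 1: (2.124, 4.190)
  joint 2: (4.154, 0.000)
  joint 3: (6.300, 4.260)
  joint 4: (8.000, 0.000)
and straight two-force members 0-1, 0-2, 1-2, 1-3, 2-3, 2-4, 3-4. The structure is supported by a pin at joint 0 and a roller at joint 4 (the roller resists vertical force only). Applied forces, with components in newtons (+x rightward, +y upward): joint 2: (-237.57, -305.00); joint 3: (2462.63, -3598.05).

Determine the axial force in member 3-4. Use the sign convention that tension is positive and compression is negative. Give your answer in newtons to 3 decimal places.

N=5 nodes, M=7 members, R=3 reactions → 2N=10, M+R=10
member 0 (0-1): L=4.6976, (cx,cy)=(0.4521,0.8919)
member 1 (0-2): L=4.1540, (cx,cy)=(1.0000,0.0000)
member 2 (1-2): L=4.6559, (cx,cy)=(0.4360,-0.8999)
member 3 (1-3): L=4.1766, (cx,cy)=(0.9999,0.0168)
member 4 (2-3): L=4.7700, (cx,cy)=(0.4499,0.8931)
member 5 (2-4): L=3.8460, (cx,cy)=(1.0000,0.0000)
member 6 (3-4): L=4.5867, (cx,cy)=(0.3706,-0.9288)
solve A·x = −loads:
  F[0-1] = +448.6111 N (tension)
  F[0-2] = +2022.2225 N (tension)
  F[1-2] = -437.2950 N (compression)
  F[1-3] = +393.5577 N (tension)
  F[2-3] = +782.1683 N (tension)
  F[2-4] = +1717.2339 N (tension)
  F[3-4] = -4633.1742 N (compression)
  Rx@0 = -2225.0600 N
  Ry@0 = -400.1361 N
  Ry@4 = +4303.1861 N

-4633.174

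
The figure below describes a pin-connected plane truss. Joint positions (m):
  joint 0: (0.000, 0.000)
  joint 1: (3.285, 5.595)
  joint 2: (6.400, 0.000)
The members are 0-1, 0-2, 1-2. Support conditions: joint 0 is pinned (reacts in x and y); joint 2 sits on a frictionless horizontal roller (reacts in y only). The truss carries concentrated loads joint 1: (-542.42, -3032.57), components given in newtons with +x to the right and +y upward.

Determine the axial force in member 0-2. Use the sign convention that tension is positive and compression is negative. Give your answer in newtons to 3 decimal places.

N=3 nodes, M=3 members, R=3 reactions → 2N=6, M+R=6
member 0 (0-1): L=6.4881, (cx,cy)=(0.5063,0.8623)
member 1 (0-2): L=6.4000, (cx,cy)=(1.0000,0.0000)
member 2 (1-2): L=6.4037, (cx,cy)=(0.4864,-0.8737)
solve A·x = −loads:
  F[0-1] = -2261.4977 N (compression)
  F[0-2] = +602.6050 N (tension)
  F[1-2] = -1238.8109 N (compression)
  Rx@0 = +542.4200 N
  Ry@0 = +1950.2024 N
  Ry@2 = +1082.3676 N

602.605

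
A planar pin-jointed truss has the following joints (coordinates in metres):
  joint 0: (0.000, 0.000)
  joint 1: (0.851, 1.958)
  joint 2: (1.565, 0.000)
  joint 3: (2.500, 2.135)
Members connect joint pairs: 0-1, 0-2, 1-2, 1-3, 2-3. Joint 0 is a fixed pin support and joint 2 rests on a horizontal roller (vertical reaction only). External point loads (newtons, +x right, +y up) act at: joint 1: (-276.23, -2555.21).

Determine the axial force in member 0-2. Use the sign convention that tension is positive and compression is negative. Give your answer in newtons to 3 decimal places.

N=4 nodes, M=5 members, R=3 reactions → 2N=8, M+R=8
member 0 (0-1): L=2.1349, (cx,cy)=(0.3986,0.9171)
member 1 (0-2): L=1.5650, (cx,cy)=(1.0000,0.0000)
member 2 (1-2): L=2.0841, (cx,cy)=(0.3426,-0.9395)
member 3 (1-3): L=1.6585, (cx,cy)=(0.9943,0.1067)
member 4 (2-3): L=2.3308, (cx,cy)=(0.4012,0.9160)
solve A·x = −loads:
  F[0-1] = -1647.9374 N (compression)
  F[0-2] = +380.6481 N (tension)
  F[1-2] = -1111.0877 N (compression)
  F[1-3] = +0.0000 N (tension)
  F[2-3] = -0.0000 N (compression)
  Rx@0 = +276.2300 N
  Ry@0 = +1511.3599 N
  Ry@2 = +1043.8501 N

380.648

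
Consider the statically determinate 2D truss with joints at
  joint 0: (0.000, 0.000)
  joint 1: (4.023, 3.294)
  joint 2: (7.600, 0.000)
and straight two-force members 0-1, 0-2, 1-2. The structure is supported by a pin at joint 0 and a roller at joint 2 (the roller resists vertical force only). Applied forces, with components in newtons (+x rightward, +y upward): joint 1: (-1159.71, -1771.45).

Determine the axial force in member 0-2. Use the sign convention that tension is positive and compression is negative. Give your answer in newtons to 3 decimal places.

472.438

N=3 nodes, M=3 members, R=3 reactions → 2N=6, M+R=6
member 0 (0-1): L=5.1995, (cx,cy)=(0.7737,0.6335)
member 1 (0-2): L=7.6000, (cx,cy)=(1.0000,0.0000)
member 2 (1-2): L=4.8626, (cx,cy)=(0.7356,-0.6774)
solve A·x = −loads:
  F[0-1] = -2109.4654 N (compression)
  F[0-2] = +472.4380 N (tension)
  F[1-2] = -642.2423 N (compression)
  Rx@0 = +1159.7100 N
  Ry@0 = +1336.3897 N
  Ry@2 = +435.0603 N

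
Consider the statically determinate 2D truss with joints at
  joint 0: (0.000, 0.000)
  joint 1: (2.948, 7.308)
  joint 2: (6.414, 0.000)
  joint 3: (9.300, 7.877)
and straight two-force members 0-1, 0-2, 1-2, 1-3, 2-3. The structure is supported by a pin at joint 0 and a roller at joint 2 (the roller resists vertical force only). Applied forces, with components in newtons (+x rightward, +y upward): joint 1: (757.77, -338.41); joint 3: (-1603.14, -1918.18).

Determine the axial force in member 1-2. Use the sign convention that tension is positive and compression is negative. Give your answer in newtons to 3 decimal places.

N=4 nodes, M=5 members, R=3 reactions → 2N=8, M+R=8
member 0 (0-1): L=7.8802, (cx,cy)=(0.3741,0.9274)
member 1 (0-2): L=6.4140, (cx,cy)=(1.0000,0.0000)
member 2 (1-2): L=8.0883, (cx,cy)=(0.4285,-0.9035)
member 3 (1-3): L=6.3774, (cx,cy)=(0.9960,0.0892)
member 4 (2-3): L=8.3890, (cx,cy)=(0.3440,0.9390)
solve A·x = −loads:
  F[0-1] = -458.4888 N (compression)
  F[0-2] = -673.8484 N (compression)
  F[1-2] = +3.7611 N (tension)
  F[1-3] = -934.6308 N (compression)
  F[2-3] = -1954.0629 N (compression)
  Rx@0 = +845.3700 N
  Ry@0 = +425.1968 N
  Ry@2 = +1831.3932 N

3.761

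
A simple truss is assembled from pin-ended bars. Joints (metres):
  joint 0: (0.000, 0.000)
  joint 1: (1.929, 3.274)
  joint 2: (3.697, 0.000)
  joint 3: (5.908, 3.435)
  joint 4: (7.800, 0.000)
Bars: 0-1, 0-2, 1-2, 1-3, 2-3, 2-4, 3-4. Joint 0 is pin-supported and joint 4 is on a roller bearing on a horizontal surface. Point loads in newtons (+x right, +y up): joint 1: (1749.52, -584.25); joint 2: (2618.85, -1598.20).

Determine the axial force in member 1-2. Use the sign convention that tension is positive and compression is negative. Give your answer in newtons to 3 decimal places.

N=5 nodes, M=7 members, R=3 reactions → 2N=10, M+R=10
member 0 (0-1): L=3.8000, (cx,cy)=(0.5076,0.8616)
member 1 (0-2): L=3.6970, (cx,cy)=(1.0000,0.0000)
member 2 (1-2): L=3.7209, (cx,cy)=(0.4752,-0.8799)
member 3 (1-3): L=3.9823, (cx,cy)=(0.9992,0.0404)
member 4 (2-3): L=4.0851, (cx,cy)=(0.5412,0.8409)
member 5 (2-4): L=4.1030, (cx,cy)=(1.0000,0.0000)
member 6 (3-4): L=3.9216, (cx,cy)=(0.4825,-0.8759)
solve A·x = −loads:
  F[0-1] = -633.8445 N (compression)
  F[0-2] = +4690.1282 N (tension)
  F[1-2] = -135.6361 N (compression)
  F[1-3] = -2008.4718 N (compression)
  F[2-3] = +2042.5870 N (tension)
  F[2-4] = +901.2999 N (tension)
  F[3-4] = -1868.1453 N (compression)
  Rx@0 = -4368.3700 N
  Ry@0 = +546.1049 N
  Ry@4 = +1636.3451 N

-135.636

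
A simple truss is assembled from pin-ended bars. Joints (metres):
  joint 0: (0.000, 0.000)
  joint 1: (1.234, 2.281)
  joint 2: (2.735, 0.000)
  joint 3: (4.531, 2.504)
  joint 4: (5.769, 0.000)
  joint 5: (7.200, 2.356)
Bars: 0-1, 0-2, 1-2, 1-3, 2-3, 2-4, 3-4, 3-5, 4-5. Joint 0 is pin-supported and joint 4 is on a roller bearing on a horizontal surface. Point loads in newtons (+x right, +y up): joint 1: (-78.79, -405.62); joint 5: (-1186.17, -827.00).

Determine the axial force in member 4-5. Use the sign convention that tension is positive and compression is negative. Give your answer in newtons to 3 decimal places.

N=6 nodes, M=9 members, R=3 reactions → 2N=12, M+R=12
member 0 (0-1): L=2.5934, (cx,cy)=(0.4758,0.8795)
member 1 (0-2): L=2.7350, (cx,cy)=(1.0000,0.0000)
member 2 (1-2): L=2.7306, (cx,cy)=(0.5497,-0.8354)
member 3 (1-3): L=3.3045, (cx,cy)=(0.9977,0.0675)
member 4 (2-3): L=3.0815, (cx,cy)=(0.5828,0.8126)
member 5 (2-4): L=3.0340, (cx,cy)=(1.0000,0.0000)
member 6 (3-4): L=2.7933, (cx,cy)=(0.4432,-0.8964)
member 7 (3-5): L=2.6731, (cx,cy)=(0.9985,-0.0554)
member 8 (4-5): L=2.7565, (cx,cy)=(0.5191,0.8547)
solve A·x = −loads:
  F[0-1] = -715.4780 N (compression)
  F[0-2] = -924.5188 N (compression)
  F[1-2] = +236.0634 N (tension)
  F[1-3] = -392.3105 N (compression)
  F[2-3] = -242.6776 N (compression)
  F[2-4] = -653.3132 N (compression)
  F[3-4] = +290.4407 N (tension)
  F[3-5] = -662.5963 N (compression)
  F[4-5] = -1010.5184 N (compression)
  Rx@0 = +1264.9600 N
  Ry@0 = +629.2921 N
  Ry@4 = +603.3279 N

-1010.518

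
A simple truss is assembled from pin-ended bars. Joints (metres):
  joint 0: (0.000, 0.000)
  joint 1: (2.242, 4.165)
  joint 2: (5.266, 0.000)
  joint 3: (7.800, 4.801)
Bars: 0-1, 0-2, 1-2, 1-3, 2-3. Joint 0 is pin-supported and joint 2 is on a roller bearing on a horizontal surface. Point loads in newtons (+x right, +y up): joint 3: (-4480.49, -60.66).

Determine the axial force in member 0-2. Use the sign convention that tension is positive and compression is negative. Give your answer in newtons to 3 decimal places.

N=4 nodes, M=5 members, R=3 reactions → 2N=8, M+R=8
member 0 (0-1): L=4.7301, (cx,cy)=(0.4740,0.8805)
member 1 (0-2): L=5.2660, (cx,cy)=(1.0000,0.0000)
member 2 (1-2): L=5.1470, (cx,cy)=(0.5875,-0.8092)
member 3 (1-3): L=5.5943, (cx,cy)=(0.9935,0.1137)
member 4 (2-3): L=5.4287, (cx,cy)=(0.4668,0.8844)
solve A·x = −loads:
  F[0-1] = -4605.9222 N (compression)
  F[0-2] = -2297.3457 N (compression)
  F[1-2] = +4342.4094 N (tension)
  F[1-3] = -4765.3123 N (compression)
  F[2-3] = +543.9978 N (tension)
  Rx@0 = +4480.4900 N
  Ry@0 = +4055.6628 N
  Ry@2 = -3995.0028 N

-2297.346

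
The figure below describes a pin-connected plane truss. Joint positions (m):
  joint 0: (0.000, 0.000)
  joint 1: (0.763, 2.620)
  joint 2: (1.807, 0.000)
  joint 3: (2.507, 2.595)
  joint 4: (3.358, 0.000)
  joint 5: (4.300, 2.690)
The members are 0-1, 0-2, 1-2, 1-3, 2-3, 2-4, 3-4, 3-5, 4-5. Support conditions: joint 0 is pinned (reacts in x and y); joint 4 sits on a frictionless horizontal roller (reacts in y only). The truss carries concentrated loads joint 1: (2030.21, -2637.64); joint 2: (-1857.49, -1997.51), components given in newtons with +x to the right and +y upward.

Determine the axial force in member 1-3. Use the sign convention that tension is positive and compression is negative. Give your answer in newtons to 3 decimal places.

N=6 nodes, M=9 members, R=3 reactions → 2N=12, M+R=12
member 0 (0-1): L=2.7288, (cx,cy)=(0.2796,0.9601)
member 1 (0-2): L=1.8070, (cx,cy)=(1.0000,0.0000)
member 2 (1-2): L=2.8203, (cx,cy)=(0.3702,-0.9290)
member 3 (1-3): L=1.7442, (cx,cy)=(0.9999,-0.0143)
member 4 (2-3): L=2.6878, (cx,cy)=(0.2604,0.9655)
member 5 (2-4): L=1.5510, (cx,cy)=(1.0000,0.0000)
member 6 (3-4): L=2.7310, (cx,cy)=(0.3116,-0.9502)
member 7 (3-5): L=1.7955, (cx,cy)=(0.9986,0.0529)
member 8 (4-5): L=2.8502, (cx,cy)=(0.3305,0.9438)
solve A·x = −loads:
  F[0-1] = -1434.1096 N (compression)
  F[0-2] = +573.7056 N (tension)
  F[1-2] = -1327.1994 N (compression)
  F[1-3] = -1940.1085 N (compression)
  F[2-3] = +3345.8990 N (tension)
  F[2-4] = +1068.5018 N (tension)
  F[3-4] = -3428.9684 N (compression)
  F[3-5] = -0.0000 N (compression)
  F[4-5] = -0.0000 N (compression)
  Rx@0 = -172.7200 N
  Ry@0 = +1376.9099 N
  Ry@4 = +3258.2401 N

-1940.109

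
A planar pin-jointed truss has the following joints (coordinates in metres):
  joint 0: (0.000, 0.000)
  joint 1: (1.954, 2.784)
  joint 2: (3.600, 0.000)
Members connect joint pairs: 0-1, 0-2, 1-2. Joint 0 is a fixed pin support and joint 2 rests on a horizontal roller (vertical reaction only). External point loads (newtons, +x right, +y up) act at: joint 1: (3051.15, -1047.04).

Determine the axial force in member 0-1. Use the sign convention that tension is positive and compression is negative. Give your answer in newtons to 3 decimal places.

N=3 nodes, M=3 members, R=3 reactions → 2N=6, M+R=6
member 0 (0-1): L=3.4013, (cx,cy)=(0.5745,0.8185)
member 1 (0-2): L=3.6000, (cx,cy)=(1.0000,0.0000)
member 2 (1-2): L=3.2342, (cx,cy)=(0.5089,-0.8608)
solve A·x = −loads:
  F[0-1] = +2297.8572 N (tension)
  F[0-2] = +1731.0587 N (tension)
  F[1-2] = -3401.3180 N (compression)
  Rx@0 = -3051.1500 N
  Ry@0 = -1880.8260 N
  Ry@2 = +2927.8660 N

2297.857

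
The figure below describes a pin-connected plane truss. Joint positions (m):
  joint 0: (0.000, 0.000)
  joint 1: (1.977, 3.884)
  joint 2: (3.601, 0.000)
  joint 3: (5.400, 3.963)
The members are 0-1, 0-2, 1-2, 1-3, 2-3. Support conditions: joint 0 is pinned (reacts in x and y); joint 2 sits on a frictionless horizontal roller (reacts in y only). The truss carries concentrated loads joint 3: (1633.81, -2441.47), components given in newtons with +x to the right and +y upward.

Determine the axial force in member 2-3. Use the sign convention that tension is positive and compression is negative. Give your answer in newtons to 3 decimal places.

N=4 nodes, M=5 members, R=3 reactions → 2N=8, M+R=8
member 0 (0-1): L=4.3582, (cx,cy)=(0.4536,0.8912)
member 1 (0-2): L=3.6010, (cx,cy)=(1.0000,0.0000)
member 2 (1-2): L=4.2098, (cx,cy)=(0.3858,-0.9226)
member 3 (1-3): L=3.4239, (cx,cy)=(0.9997,0.0231)
member 4 (2-3): L=4.3522, (cx,cy)=(0.4134,0.9106)
solve A·x = −loads:
  F[0-1] = +3386.2195 N (tension)
  F[0-2] = +97.7303 N (tension)
  F[1-2] = -3201.6266 N (compression)
  F[1-3] = +2771.8835 N (tension)
  F[2-3] = -2751.4888 N (compression)
  Rx@0 = -1633.8100 N
  Ry@0 = -3017.7711 N
  Ry@2 = +5459.2411 N

-2751.489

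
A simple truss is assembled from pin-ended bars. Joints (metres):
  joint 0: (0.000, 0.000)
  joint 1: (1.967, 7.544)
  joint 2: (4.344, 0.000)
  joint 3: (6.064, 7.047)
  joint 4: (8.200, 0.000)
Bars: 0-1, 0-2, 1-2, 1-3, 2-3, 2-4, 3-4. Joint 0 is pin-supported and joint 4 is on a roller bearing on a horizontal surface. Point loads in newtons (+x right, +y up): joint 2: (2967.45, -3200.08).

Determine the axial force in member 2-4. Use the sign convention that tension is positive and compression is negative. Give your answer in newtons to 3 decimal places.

513.847

N=5 nodes, M=7 members, R=3 reactions → 2N=10, M+R=10
member 0 (0-1): L=7.7962, (cx,cy)=(0.2523,0.9676)
member 1 (0-2): L=4.3440, (cx,cy)=(1.0000,0.0000)
member 2 (1-2): L=7.9096, (cx,cy)=(0.3005,-0.9538)
member 3 (1-3): L=4.1270, (cx,cy)=(0.9927,-0.1204)
member 4 (2-3): L=7.2539, (cx,cy)=(0.2371,0.9715)
member 5 (2-4): L=3.8560, (cx,cy)=(1.0000,0.0000)
member 6 (3-4): L=7.3636, (cx,cy)=(0.2901,-0.9570)
solve A·x = −loads:
  F[0-1] = -1555.1287 N (compression)
  F[0-2] = +3359.8118 N (tension)
  F[1-2] = +1692.3375 N (tension)
  F[1-3] = -907.5481 N (compression)
  F[2-3] = +1632.5270 N (tension)
  F[2-4] = +513.8469 N (tension)
  F[3-4] = -1771.4264 N (compression)
  Rx@0 = -2967.4500 N
  Ry@0 = +1504.8181 N
  Ry@4 = +1695.2619 N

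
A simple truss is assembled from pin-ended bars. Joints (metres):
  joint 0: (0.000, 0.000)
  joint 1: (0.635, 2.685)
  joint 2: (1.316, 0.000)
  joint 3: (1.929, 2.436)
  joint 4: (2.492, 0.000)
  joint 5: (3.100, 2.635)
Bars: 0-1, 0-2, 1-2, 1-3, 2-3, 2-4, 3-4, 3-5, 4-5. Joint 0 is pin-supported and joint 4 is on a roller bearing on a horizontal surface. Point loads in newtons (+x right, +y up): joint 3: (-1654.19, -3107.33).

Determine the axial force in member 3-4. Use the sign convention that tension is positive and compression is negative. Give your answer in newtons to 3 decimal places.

N=6 nodes, M=9 members, R=3 reactions → 2N=12, M+R=12
member 0 (0-1): L=2.7591, (cx,cy)=(0.2302,0.9732)
member 1 (0-2): L=1.3160, (cx,cy)=(1.0000,0.0000)
member 2 (1-2): L=2.7700, (cx,cy)=(0.2458,-0.9693)
member 3 (1-3): L=1.3177, (cx,cy)=(0.9820,-0.1890)
member 4 (2-3): L=2.5119, (cx,cy)=(0.2440,0.9698)
member 5 (2-4): L=1.1760, (cx,cy)=(1.0000,0.0000)
member 6 (3-4): L=2.5002, (cx,cy)=(0.2252,-0.9743)
member 7 (3-5): L=1.1878, (cx,cy)=(0.9859,0.1675)
member 8 (4-5): L=2.7042, (cx,cy)=(0.2248,0.9744)
solve A·x = −loads:
  F[0-1] = -2383.0059 N (compression)
  F[0-2] = -1105.7405 N (compression)
  F[1-2] = +2629.6829 N (tension)
  F[1-3] = -1216.8713 N (compression)
  F[2-3] = -2628.4409 N (compression)
  F[2-4] = +182.1882 N (tension)
  F[3-4] = -809.0751 N (compression)
  F[3-5] = -0.0000 N (compression)
  F[4-5] = +0.0000 N (tension)
  Rx@0 = +1654.1900 N
  Ry@0 = +2319.0344 N
  Ry@4 = +788.2956 N

-809.075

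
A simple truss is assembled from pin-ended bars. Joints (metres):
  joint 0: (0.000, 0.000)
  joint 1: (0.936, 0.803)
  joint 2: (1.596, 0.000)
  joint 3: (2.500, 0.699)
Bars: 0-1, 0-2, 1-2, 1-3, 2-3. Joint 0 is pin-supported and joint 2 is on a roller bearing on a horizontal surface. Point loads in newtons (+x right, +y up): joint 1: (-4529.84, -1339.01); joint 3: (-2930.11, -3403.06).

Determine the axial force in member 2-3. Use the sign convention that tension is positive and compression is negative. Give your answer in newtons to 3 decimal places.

N=4 nodes, M=5 members, R=3 reactions → 2N=8, M+R=8
member 0 (0-1): L=1.2332, (cx,cy)=(0.7590,0.6511)
member 1 (0-2): L=1.5960, (cx,cy)=(1.0000,0.0000)
member 2 (1-2): L=1.0394, (cx,cy)=(0.6350,-0.7725)
member 3 (1-3): L=1.5675, (cx,cy)=(0.9978,-0.0663)
member 4 (2-3): L=1.1427, (cx,cy)=(0.7911,0.6117)
solve A·x = −loads:
  F[0-1] = -3361.2421 N (compression)
  F[0-2] = -4908.8669 N (compression)
  F[1-2] = +983.1328 N (tension)
  F[1-3] = +1357.4932 N (tension)
  F[2-3] = -5416.0693 N (compression)
  Rx@0 = +7459.9500 N
  Ry@0 = +2188.5895 N
  Ry@2 = +2553.4805 N

-5416.069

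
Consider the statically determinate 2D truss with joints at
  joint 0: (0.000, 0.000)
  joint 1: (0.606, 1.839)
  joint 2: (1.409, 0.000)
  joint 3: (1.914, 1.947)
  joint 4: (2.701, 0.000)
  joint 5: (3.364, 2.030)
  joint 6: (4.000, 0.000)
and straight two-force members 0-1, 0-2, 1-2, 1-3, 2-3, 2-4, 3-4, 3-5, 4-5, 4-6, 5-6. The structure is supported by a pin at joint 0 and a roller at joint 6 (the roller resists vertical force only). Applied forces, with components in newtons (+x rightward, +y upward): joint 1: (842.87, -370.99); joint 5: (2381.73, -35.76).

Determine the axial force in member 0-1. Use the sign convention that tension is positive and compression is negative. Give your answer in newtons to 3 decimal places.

1343.248

N=7 nodes, M=11 members, R=3 reactions → 2N=14, M+R=14
member 0 (0-1): L=1.9363, (cx,cy)=(0.3130,0.9498)
member 1 (0-2): L=1.4090, (cx,cy)=(1.0000,0.0000)
member 2 (1-2): L=2.0067, (cx,cy)=(0.4002,-0.9164)
member 3 (1-3): L=1.3125, (cx,cy)=(0.9966,0.0823)
member 4 (2-3): L=2.0114, (cx,cy)=(0.2511,0.9680)
member 5 (2-4): L=1.2920, (cx,cy)=(1.0000,0.0000)
member 6 (3-4): L=2.1000, (cx,cy)=(0.3748,-0.9271)
member 7 (3-5): L=1.4524, (cx,cy)=(0.9984,0.0571)
member 8 (4-5): L=2.1355, (cx,cy)=(0.3105,0.9506)
member 9 (4-6): L=1.2990, (cx,cy)=(1.0000,0.0000)
member 10 (5-6): L=2.1273, (cx,cy)=(0.2990,-0.9543)
solve A·x = −loads:
  F[0-1] = +1343.2483 N (tension)
  F[0-2] = +2804.2006 N (tension)
  F[1-2] = -1771.1085 N (compression)
  F[1-3] = +287.2395 N (tension)
  F[2-3] = +1676.8287 N (tension)
  F[2-4] = +1674.4705 N (tension)
  F[3-4] = -1693.3517 N (compression)
  F[3-5] = +1344.0469 N (tension)
  F[4-5] = +1651.5578 N (tension)
  F[4-6] = +527.1333 N (tension)
  F[5-6] = -1763.1596 N (compression)
  Rx@0 = -3224.6000 N
  Ry@0 = -1275.7666 N
  Ry@6 = +1682.5166 N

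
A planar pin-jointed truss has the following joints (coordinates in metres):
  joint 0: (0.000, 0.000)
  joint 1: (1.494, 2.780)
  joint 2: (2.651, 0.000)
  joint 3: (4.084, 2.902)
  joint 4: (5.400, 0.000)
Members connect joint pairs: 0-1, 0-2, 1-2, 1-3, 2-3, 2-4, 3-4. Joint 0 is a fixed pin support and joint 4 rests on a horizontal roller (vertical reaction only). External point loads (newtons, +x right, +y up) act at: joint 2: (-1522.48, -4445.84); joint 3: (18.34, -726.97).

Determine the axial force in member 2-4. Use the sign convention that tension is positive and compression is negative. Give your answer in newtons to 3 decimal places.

N=5 nodes, M=7 members, R=3 reactions → 2N=10, M+R=10
member 0 (0-1): L=3.1560, (cx,cy)=(0.4734,0.8809)
member 1 (0-2): L=2.6510, (cx,cy)=(1.0000,0.0000)
member 2 (1-2): L=3.0112, (cx,cy)=(0.3842,-0.9232)
member 3 (1-3): L=2.5929, (cx,cy)=(0.9989,0.0471)
member 4 (2-3): L=3.2365, (cx,cy)=(0.4428,0.8966)
member 5 (2-4): L=2.7490, (cx,cy)=(1.0000,0.0000)
member 6 (3-4): L=3.1864, (cx,cy)=(0.4130,-0.9107)
solve A·x = −loads:
  F[0-1] = -2759.3241 N (compression)
  F[0-2] = -197.9266 N (compression)
  F[1-2] = +2516.6887 N (tension)
  F[1-3] = -2275.7415 N (compression)
  F[2-3] = +2366.9985 N (tension)
  F[2-4] = +1243.5515 N (tension)
  F[3-4] = -3011.0288 N (compression)
  Rx@0 = +1504.1400 N
  Ry@0 = +2430.5711 N
  Ry@4 = +2742.2389 N

1243.551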